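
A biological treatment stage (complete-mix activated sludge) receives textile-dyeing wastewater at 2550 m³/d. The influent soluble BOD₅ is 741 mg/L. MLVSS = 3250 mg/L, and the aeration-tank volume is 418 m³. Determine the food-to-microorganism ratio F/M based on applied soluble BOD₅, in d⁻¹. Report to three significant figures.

F/M ≈ 1.39 d⁻¹

Food-to-microorganism ratio F/M = Q S₀ / (V X) = 2550 × 741 / (418.0 × 3250) = 1.391 d⁻¹.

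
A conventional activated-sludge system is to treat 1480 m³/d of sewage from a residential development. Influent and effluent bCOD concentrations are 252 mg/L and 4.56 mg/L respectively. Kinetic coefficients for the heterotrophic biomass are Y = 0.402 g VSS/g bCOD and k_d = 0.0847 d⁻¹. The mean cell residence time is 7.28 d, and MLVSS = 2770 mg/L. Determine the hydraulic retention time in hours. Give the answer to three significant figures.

From the SRT design equation V = Y Q (S₀−S) θ_c / [X (1 + k_d θ_c)] = 0.402 × 1480 × (252 − 4.56) × 7.28 / [2770 × (1 + 0.0847 × 7.28)] = 1.07×10^6 / 4478 = 239.3 m³.
τ = V/Q = 239.3/1480 = 0.1617 d, or 3.881 h.

τ ≈ 3.88 h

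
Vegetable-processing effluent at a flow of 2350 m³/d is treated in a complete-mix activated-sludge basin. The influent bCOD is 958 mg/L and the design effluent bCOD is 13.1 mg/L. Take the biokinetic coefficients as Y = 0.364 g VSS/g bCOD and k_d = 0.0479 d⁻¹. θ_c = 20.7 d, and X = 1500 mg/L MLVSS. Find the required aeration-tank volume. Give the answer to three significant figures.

V ≈ 5600 m³

From the SRT design equation V = Y Q (S₀−S) θ_c / [X (1 + k_d θ_c)] = 0.364 × 2350 × (958 − 13.1) × 20.7 / [1500 × (1 + 0.0479 × 20.7)] = 1.67×10^7 / 2987 = 5601 m³.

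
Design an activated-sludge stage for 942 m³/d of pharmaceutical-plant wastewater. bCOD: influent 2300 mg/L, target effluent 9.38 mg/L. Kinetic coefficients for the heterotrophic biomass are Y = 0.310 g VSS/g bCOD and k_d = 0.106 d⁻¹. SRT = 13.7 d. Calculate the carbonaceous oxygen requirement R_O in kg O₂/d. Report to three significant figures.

R_O ≈ 1770 kg O₂/d

Observed yield with endogenous decay: Y_obs = Y / (1 + k_d·θ_c) = 0.310 / (1 + 0.106 × 13.7) = 0.310 / 2.452 = 0.1264 g VSS/g bCOD.
Q·(S₀ − S) = 942 × (2300 − 9.38) × 10⁻³ = 2158 kg/d removed.
Net sludge production P_X = 0.1264 × 2158 = 272.8 kg VSS/d.
R_O = Q·ΔS − 1.42 P_X = 2158 − 387.3 = 1770 kg O₂/d.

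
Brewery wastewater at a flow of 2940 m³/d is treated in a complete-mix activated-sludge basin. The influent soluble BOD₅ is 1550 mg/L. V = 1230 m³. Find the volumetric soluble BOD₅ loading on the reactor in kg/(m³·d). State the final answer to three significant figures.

Applied soluble BOD₅ load per unit volume = Q·S₀/V = (2940 × 1550/1000)/1230 = 3.705 kg soluble BOD₅·m⁻³·d⁻¹.

L_v ≈ 3.70 kg soluble BOD₅/(m³·d)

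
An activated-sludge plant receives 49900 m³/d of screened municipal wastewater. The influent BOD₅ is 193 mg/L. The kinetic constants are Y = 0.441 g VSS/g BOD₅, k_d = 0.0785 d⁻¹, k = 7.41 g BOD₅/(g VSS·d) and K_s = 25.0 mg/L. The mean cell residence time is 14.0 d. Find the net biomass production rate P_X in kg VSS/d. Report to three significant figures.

For a completely mixed reactor with recycle the Lawrence–McCarty relation gives S = K_s·(1 + k_d·θ_c) / [θ_c·(Y·k − k_d) − 1] = 25.0 × (1 + 0.0785 × 14.0) / [14.0 × (0.441 × 7.41 − 0.0785) − 1] = 52.48 / 43.65 = 1.202 mg/L.
The observed yield is Y_obs = Y/(1 + k_d·θ_c) = 0.441 / (1 + 0.0785 × 14.0) = 0.441 / 2.099 = 0.2101 g VSS per g BOD₅ removed.
Mass of BOD₅ removed per day: Q(S₀ − S) = 49900 × 191.8 g/m³ = 9571 kg/d.
P_X = Y_obs · Q(S₀ − S) = 0.2101 × 9571 = 2011 kg VSS/d.

P_X ≈ 2010 kg VSS/d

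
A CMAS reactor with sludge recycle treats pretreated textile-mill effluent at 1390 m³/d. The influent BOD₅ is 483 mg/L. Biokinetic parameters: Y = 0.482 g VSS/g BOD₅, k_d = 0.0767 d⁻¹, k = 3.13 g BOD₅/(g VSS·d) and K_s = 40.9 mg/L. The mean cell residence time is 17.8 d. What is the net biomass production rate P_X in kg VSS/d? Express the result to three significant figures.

For a completely mixed reactor with recycle the Lawrence–McCarty relation gives S = K_s·(1 + k_d·θ_c) / [θ_c·(Y·k − k_d) − 1] = 40.9 × (1 + 0.0767 × 17.8) / [17.8 × (0.482 × 3.13 − 0.0767) − 1] = 96.74 / 24.49 = 3.950 mg/L.
Correct the yield for decay: Y_obs = Y/(1 + k_d θ_c) = 0.482 / (1 + 0.0767 × 17.8) = 0.482 / 2.365 = 0.2038.
Q·(S₀ − S) = 1390 × (483 − 3.95) × 10⁻³ = 665.9 kg/d removed.
P_X = Y_obs · Q(S₀ − S) = 0.2038 × 665.9 = 135.7 kg VSS/d.

P_X ≈ 136 kg VSS/d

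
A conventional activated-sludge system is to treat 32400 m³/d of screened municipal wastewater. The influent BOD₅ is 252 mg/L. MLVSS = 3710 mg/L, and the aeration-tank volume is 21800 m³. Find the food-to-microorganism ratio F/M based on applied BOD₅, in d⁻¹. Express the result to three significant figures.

F/M = Q·S₀ / (V·X) = 32400 × 252 / (21800 × 3710) = 0.1010 g BOD₅·(g VSS·d)⁻¹.

F/M ≈ 0.101 d⁻¹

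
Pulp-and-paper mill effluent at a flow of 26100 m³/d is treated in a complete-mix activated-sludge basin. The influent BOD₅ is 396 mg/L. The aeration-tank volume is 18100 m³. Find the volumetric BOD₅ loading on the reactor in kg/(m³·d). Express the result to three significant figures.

L_v ≈ 0.571 kg BOD₅/(m³·d)

Applied BOD₅ load per unit volume = Q·S₀/V = (26100 × 396/1000)/18100 = 0.5710 kg BOD₅·m⁻³·d⁻¹.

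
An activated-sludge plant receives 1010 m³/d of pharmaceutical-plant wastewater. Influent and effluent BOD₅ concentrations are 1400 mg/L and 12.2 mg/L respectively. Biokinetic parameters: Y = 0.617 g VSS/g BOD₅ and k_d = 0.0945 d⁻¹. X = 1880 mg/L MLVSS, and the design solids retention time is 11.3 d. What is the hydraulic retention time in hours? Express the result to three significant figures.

From the SRT design equation V = Y Q (S₀−S) θ_c / [X (1 + k_d θ_c)] = 0.617 × 1010 × (1400 − 12.2) × 11.3 / [1880 × (1 + 0.0945 × 11.3)] = 9.77×10^6 / 3888 = 2514 m³.
τ = V/Q = 2514/1010 = 2.489 d, or 59.73 h.

τ ≈ 59.7 h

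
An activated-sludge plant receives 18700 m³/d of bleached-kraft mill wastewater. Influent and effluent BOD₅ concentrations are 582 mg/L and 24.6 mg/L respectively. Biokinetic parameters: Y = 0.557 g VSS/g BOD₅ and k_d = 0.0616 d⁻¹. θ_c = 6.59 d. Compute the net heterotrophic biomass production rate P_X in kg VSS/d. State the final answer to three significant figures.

P_X ≈ 4130 kg VSS/d

Correct the yield for decay: Y_obs = Y/(1 + k_d θ_c) = 0.557 / (1 + 0.0616 × 6.59) = 0.557 / 1.406 = 0.3962.
Substrate removed = Q·(S₀ − S) = 18700 m³/d × (582 − 24.6) g/m³ = 1.04×10^7 g/d = 10423 kg/d.
Biomass produced: P_X = Y_obs·Q·ΔS = 0.3962 × 10423 ≈ 4129 kg VSS/d.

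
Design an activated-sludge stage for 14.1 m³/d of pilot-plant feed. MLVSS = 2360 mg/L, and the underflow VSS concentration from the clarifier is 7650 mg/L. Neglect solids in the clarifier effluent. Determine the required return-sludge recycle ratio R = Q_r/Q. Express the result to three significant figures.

Solids balance on the clarifier gives (1+R)X = R·X_r, so R = X/(X_r − X) = 2360 / (7650 − 2360) = 0.4461.

R ≈ 0.446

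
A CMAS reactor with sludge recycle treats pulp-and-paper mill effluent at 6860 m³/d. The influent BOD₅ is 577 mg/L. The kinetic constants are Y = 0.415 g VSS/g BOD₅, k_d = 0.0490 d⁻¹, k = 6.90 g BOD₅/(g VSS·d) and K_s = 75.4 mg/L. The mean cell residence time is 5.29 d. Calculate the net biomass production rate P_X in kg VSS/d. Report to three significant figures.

From the Monod/SRT balance for a CMAS, S = K_s·(1+k_d θ_c)/[θ_c·(Y k − k_d) − 1] = 75.4 × (1 + 0.0490 × 5.29) / [5.29 × (0.415 × 6.90 − 0.0490) − 1] = 94.94 / 13.89 = 6.836 mg/L.
Observed yield with endogenous decay: Y_obs = Y / (1 + k_d·θ_c) = 0.415 / (1 + 0.0490 × 5.29) = 0.415 / 1.259 = 0.3296 g VSS/g BOD₅.
Q·(S₀ − S) = 6860 × (577 − 6.84) × 10⁻³ = 3911 kg/d removed.
P_X = Y_obs · Q(S₀ − S) = 0.3296 × 3911 = 1289 kg VSS/d.

P_X ≈ 1290 kg VSS/d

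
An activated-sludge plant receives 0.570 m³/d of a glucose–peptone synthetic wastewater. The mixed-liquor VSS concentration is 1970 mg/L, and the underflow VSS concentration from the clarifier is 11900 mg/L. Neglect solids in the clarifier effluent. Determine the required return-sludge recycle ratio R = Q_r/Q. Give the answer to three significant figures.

R ≈ 0.198

R = Q_r/Q = X/(X_r − X) = 1970 / (11900 − 1970) = 0.1984.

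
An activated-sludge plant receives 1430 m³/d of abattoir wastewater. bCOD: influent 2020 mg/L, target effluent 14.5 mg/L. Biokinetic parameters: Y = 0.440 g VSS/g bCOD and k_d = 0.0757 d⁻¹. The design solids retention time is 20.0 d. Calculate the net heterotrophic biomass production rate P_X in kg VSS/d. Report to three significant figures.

P_X ≈ 502 kg VSS/d

Correct the yield for decay: Y_obs = Y/(1 + k_d θ_c) = 0.440 / (1 + 0.0757 × 20.0) = 0.440 / 2.514 = 0.1750.
Substrate removed = Q·(S₀ − S) = 1430 m³/d × (2020 − 14.5) g/m³ = 2.87×10^6 g/d = 2868 kg/d.
Net biomass production P_X = Y_obs × Q·(S₀ − S) = 0.1750 × 2868 = 501.9 kg VSS/d.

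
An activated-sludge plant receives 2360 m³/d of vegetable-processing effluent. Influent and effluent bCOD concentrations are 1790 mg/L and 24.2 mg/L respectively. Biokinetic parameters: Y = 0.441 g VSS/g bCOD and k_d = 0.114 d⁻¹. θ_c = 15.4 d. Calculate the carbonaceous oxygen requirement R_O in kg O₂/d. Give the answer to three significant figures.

R_O ≈ 3220 kg O₂/d

The observed yield is Y_obs = Y/(1 + k_d·θ_c) = 0.441 / (1 + 0.114 × 15.4) = 0.441 / 2.756 = 0.1600 g VSS per g bCOD removed.
Q·(S₀ − S) = 2360 × (1790 − 24.2) × 10⁻³ = 4167 kg/d removed.
Biomass synthesised: P_X = Y_obs × 4167 = 666.9 kg VSS/d.
Carbonaceous O₂ demand = substrate oxidised − cell-mass equivalent = 4167 − 1.42 × 666.9 = 3220 kg O₂/d.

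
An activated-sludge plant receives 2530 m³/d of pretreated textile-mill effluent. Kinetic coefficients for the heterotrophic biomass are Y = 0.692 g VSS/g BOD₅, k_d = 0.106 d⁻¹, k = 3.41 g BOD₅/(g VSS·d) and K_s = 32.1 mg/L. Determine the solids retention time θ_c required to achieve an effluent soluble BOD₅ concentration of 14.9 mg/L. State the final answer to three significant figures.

Specific growth rate at S = 14.9 mg/L: μ = YkS/(K_s+S) = 0.692·3.41·14.9/(32.1+14.9) = 0.7481 d⁻¹.
θ_c = 1/(μ − k_d) = 1/(0.7481 − 0.106) = 1/0.6421 = 1.557 d.

θ_c ≈ 1.56 d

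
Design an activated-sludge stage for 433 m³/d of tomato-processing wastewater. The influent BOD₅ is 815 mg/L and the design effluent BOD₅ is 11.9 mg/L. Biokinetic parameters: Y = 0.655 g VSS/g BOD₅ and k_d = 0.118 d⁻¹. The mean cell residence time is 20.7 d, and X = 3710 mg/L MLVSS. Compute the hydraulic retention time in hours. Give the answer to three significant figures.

From the SRT design equation V = Y Q (S₀−S) θ_c / [X (1 + k_d θ_c)] = 0.655 × 433 × (815 − 11.9) × 20.7 / [3710 × (1 + 0.118 × 20.7)] = 4.71×10^6 / 12772 = 369.2 m³.
τ = V/Q = 369.2/433 = 0.8526 d, or 20.46 h.

τ ≈ 20.5 h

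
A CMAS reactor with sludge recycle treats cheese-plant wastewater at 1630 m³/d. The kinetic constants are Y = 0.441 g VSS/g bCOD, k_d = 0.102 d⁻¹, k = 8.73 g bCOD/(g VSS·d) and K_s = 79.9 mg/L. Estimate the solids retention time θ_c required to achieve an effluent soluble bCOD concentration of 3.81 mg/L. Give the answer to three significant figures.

θ_c ≈ 13.7 d

Specific growth rate at S = 3.81 mg/L: μ = YkS/(K_s+S) = 0.441·8.73·3.81/(79.9+3.81) = 0.1752 d⁻¹.
Then 1/θ_c = μ − k_d = 0.1752 − 0.102 = 0.07323 d⁻¹, giving θ_c = 13.66 d.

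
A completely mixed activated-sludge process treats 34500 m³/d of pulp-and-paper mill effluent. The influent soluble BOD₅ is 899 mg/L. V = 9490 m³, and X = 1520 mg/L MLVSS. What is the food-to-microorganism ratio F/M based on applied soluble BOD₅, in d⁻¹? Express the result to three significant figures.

F/M = applied load / biomass = Q·S₀/(V·X) = 34500 × 899 / (9490 × 1520) = 2.150 d⁻¹.

F/M ≈ 2.15 d⁻¹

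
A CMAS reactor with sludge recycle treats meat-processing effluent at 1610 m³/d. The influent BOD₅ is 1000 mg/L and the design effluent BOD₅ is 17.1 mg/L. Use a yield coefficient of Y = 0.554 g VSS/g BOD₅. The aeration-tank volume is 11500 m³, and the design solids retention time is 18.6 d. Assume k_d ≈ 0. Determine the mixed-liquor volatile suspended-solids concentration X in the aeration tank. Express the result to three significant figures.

X ≈ 1420 mg/L

Without decay, X = Y Q (S₀−S) θ_c / V = 0.554 × 1610 × (1000 − 17.1) × 18.6 / 11500 = 1418 mg/L.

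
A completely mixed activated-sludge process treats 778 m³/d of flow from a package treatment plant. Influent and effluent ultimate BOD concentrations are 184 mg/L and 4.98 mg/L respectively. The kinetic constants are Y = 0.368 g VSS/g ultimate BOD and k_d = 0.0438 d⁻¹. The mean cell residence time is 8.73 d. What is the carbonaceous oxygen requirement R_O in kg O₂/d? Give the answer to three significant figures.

R_O ≈ 86.6 kg O₂/d

Y_obs = Y / (1 + k_d θ_c) = 0.368 / (1 + 0.0438 × 8.73) = 0.368 / 1.382 = 0.2662.
Q·(S₀ − S) = 778 × (184 − 4.98) × 10⁻³ = 139.3 kg/d removed.
Biomass synthesised: P_X = Y_obs × 139.3 = 37.08 kg VSS/d.
Carbonaceous O₂ demand = substrate oxidised − cell-mass equivalent = 139.3 − 1.42 × 37.08 = 86.63 kg O₂/d.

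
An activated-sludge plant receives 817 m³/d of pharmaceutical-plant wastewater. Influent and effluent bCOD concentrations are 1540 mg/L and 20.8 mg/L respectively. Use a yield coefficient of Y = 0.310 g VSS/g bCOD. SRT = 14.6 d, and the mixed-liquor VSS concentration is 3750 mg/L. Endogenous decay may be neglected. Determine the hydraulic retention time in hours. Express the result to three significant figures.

τ ≈ 44.0 h

Biomass mass balance (decay neglected): V·X = Y·Q·(S₀ − S)·θ_c, so V = 0.310 × 817 × (1540 − 20.8) × 14.6 / 3750 = 1498 m³.
τ = V/Q = 1498/817 = 1.834 d, or 44.01 h.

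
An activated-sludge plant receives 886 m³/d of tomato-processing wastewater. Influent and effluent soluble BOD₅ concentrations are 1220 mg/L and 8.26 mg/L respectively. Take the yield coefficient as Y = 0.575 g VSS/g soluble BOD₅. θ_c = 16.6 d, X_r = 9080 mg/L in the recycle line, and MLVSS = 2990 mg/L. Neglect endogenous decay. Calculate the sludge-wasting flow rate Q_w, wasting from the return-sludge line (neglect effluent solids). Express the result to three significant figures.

With k_d = 0 the design equation reduces to V = Y Q (S₀−S) θ_c / X = 0.575 × 886 × (1220 − 8.26) × 16.6 / 2990 = 3427 m³.
θ_c = V·X/(Q_w·X_r) when wasting from the recycle, so Q_w = V·X/(θ_c·X_r) = 3427 × 2990 / (16.6 × 9080) = 67.99 m³/d.

Q_w ≈ 68.0 m³/d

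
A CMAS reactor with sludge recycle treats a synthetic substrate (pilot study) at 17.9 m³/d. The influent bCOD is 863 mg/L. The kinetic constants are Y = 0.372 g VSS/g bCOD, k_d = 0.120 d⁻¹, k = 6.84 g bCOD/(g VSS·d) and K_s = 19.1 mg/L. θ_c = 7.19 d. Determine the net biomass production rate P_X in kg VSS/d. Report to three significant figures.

P_X ≈ 3.08 kg VSS/d

Effluent substrate depends only on kinetics and SRT: S = K_s(1 + k_d θ_c) / [θ_c(Yk − k_d) − 1] = 19.1 × (1 + 0.120 × 7.19) / [7.19 × (0.372 × 6.84 − 0.120) − 1] = 35.58 / 16.43 = 2.165 mg/L.
Correct the yield for decay: Y_obs = Y/(1 + k_d θ_c) = 0.372 / (1 + 0.120 × 7.19) = 0.372 / 1.863 = 0.1997.
ΔS = 863 − 2.17 = 860.8 mg/L, so the substrate removal rate is 17.9 × 860.8/1000 = 15.41 kg bCOD/d.
Biomass produced: P_X = Y_obs·Q·ΔS = 0.1997 × 15.41 ≈ 3.077 kg VSS/d.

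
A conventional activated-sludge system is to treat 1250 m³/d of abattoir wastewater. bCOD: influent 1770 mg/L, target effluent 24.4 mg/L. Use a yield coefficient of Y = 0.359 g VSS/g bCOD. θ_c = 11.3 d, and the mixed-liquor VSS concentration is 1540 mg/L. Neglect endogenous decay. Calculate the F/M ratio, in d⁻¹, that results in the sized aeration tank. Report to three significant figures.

V·X = Y·Q·ΔS·θ_c gives V = 0.359 × 1250 × (1770 − 24.4) × 11.3 / 1540 = 5748 m³.
F/M = Q·S₀ / (V·X) = 1250 × 1770 / (5748 × 1540) = 0.2500 g bCOD·(g VSS·d)⁻¹.

F/M ≈ 0.250 d⁻¹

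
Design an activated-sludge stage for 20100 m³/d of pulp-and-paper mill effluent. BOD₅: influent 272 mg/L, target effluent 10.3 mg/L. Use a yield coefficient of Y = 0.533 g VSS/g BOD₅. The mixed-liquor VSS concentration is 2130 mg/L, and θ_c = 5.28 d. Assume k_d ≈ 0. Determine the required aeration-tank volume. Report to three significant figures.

V ≈ 6950 m³

With k_d = 0 the design equation reduces to V = Y Q (S₀−S) θ_c / X = 0.533 × 20100 × (272 − 10.3) × 5.28 / 2130 = 6950 m³.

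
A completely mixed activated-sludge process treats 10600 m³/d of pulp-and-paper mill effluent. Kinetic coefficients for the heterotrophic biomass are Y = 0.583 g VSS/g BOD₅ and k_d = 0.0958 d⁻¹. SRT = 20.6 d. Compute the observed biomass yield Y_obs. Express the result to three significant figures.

Y_obs = Y / (1 + k_d θ_c) = 0.583 / (1 + 0.0958 × 20.6) = 0.583 / 2.973 = 0.1961.

Y_obs ≈ 0.196 g VSS/g BOD₅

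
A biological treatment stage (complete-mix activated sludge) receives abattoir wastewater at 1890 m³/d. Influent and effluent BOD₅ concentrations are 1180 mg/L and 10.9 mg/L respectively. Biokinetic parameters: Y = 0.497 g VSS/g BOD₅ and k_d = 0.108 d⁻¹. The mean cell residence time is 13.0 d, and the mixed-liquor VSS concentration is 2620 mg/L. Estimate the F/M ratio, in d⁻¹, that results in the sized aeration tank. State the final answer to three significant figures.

Rearranging the biomass balance for a CMAS with decay, V = Y·Q·ΔS·θ_c / [X·(1+k_d θ_c)] = 0.497 × 1890 × (1180 − 10.9) × 13.0 / [2620 × (1 + 0.108 × 13.0)] = 1.43×10^7 / 6298 = 2267 m³.
F/M = applied load / biomass = Q·S₀/(V·X) = 1890 × 1180 / (2267 × 2620) = 0.3755 d⁻¹.

F/M ≈ 0.376 d⁻¹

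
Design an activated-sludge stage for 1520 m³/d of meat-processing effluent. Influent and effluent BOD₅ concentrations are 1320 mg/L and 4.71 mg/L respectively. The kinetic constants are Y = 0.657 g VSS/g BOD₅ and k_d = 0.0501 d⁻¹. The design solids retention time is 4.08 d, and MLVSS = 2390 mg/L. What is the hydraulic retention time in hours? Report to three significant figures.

τ ≈ 29.4 h

From the SRT design equation V = Y Q (S₀−S) θ_c / [X (1 + k_d θ_c)] = 0.657 × 1520 × (1320 − 4.71) × 4.08 / [2390 × (1 + 0.0501 × 4.08)] = 5.36×10^6 / 2879 = 1862 m³.
τ = V/Q = 1862/1520 = 1.225 d, or 29.40 h.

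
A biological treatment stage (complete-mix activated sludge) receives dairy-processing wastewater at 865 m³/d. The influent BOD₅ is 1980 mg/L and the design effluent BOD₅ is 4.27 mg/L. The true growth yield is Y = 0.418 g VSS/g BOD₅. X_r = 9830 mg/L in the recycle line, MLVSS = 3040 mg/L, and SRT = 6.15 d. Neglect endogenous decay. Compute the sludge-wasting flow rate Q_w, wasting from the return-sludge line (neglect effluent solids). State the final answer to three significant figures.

With k_d = 0 the design equation reduces to V = Y Q (S₀−S) θ_c / X = 0.418 × 865 × (1980 − 4.27) × 6.15 / 3040 = 1445 m³.
Q_w = (V·X)/(θ_c X_r) = 1445 × 3040 / (6.15 × 9830) = 72.67 m³/d.

Q_w ≈ 72.7 m³/d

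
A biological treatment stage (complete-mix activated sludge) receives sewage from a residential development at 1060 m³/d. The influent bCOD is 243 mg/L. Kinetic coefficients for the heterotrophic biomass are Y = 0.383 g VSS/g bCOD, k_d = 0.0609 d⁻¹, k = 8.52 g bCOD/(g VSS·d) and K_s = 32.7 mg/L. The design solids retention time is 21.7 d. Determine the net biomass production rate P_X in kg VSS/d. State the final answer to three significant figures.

From the Monod/SRT balance for a CMAS, S = K_s·(1+k_d θ_c)/[θ_c·(Y k − k_d) − 1] = 32.7 × (1 + 0.0609 × 21.7) / [21.7 × (0.383 × 8.52 − 0.0609) − 1] = 75.91 / 68.49 = 1.108 mg/L.
The observed yield is Y_obs = Y/(1 + k_d·θ_c) = 0.383 / (1 + 0.0609 × 21.7) = 0.383 / 2.322 = 0.1650 g VSS per g bCOD removed.
Mass of bCOD removed per day: Q(S₀ − S) = 1060 × 241.9 g/m³ = 256.4 kg/d.
Biomass produced: P_X = Y_obs·Q·ΔS = 0.1650 × 256.4 ≈ 42.30 kg VSS/d.

P_X ≈ 42.3 kg VSS/d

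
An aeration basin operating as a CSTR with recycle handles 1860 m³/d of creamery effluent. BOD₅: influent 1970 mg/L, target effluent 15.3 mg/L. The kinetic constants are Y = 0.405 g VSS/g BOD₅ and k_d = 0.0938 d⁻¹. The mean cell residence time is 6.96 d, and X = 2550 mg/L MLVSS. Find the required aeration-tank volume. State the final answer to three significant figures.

V ≈ 2430 m³

From the SRT design equation V = Y Q (S₀−S) θ_c / [X (1 + k_d θ_c)] = 0.405 × 1860 × (1970 − 15.3) × 6.96 / [2550 × (1 + 0.0938 × 6.96)] = 1.02×10^7 / 4215 = 2432 m³.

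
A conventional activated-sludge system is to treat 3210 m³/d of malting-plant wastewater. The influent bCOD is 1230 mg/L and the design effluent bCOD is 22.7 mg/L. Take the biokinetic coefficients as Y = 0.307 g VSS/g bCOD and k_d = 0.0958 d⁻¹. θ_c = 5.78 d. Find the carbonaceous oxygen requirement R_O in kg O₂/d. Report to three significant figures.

R_O ≈ 2790 kg O₂/d

Y_obs = Y / (1 + k_d θ_c) = 0.307 / (1 + 0.0958 × 5.78) = 0.307 / 1.554 = 0.1976.
Q·(S₀ − S) = 3210 × (1230 − 22.7) × 10⁻³ = 3875 kg/d removed.
P_X = Y_obs·Q·(S₀ − S) = 0.1976 × 3875 = 765.7 kg VSS/d.
R_O = Q·ΔS − 1.42 P_X = 3875 − 1087 = 2788 kg O₂/d.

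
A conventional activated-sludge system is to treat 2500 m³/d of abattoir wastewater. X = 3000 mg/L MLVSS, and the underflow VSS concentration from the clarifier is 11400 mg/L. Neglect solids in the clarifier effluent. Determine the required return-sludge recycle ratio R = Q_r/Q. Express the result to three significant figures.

Solids balance on the clarifier gives (1+R)X = R·X_r, so R = X/(X_r − X) = 3000 / (11400 − 3000) = 0.3571.

R ≈ 0.357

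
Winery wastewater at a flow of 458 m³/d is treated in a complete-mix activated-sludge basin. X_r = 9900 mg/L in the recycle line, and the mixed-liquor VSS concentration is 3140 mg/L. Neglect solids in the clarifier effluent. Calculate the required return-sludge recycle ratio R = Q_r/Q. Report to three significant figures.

R ≈ 0.464

R = Q_r/Q = X/(X_r − X) = 3140 / (9900 − 3140) = 0.4645.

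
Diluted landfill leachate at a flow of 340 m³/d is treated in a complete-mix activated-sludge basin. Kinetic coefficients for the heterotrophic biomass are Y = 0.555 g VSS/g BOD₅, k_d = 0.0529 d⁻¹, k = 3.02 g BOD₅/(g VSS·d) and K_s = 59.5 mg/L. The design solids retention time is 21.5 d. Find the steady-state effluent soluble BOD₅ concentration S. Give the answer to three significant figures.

For a completely mixed reactor with recycle the Lawrence–McCarty relation gives S = K_s·(1 + k_d·θ_c) / [θ_c·(Y·k − k_d) − 1] = 59.5 × (1 + 0.0529 × 21.5) / [21.5 × (0.555 × 3.02 − 0.0529) − 1] = 127.2 / 33.90 = 3.752 mg/L.

S ≈ 3.75 mg/L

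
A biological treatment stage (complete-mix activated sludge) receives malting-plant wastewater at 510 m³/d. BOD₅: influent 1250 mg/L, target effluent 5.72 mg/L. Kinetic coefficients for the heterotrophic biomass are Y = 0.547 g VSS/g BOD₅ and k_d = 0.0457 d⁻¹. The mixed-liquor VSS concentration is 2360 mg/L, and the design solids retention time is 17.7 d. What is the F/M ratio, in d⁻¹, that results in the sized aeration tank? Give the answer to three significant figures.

F/M ≈ 0.188 d⁻¹

From the SRT design equation V = Y Q (S₀−S) θ_c / [X (1 + k_d θ_c)] = 0.547 × 510 × (1250 − 5.72) × 17.7 / [2360 × (1 + 0.0457 × 17.7)] = 6.14×10^6 / 4269 = 1439 m³.
F/M = Q·S₀ / (V·X) = 510 × 1250 / (1439 × 2360) = 0.1877 g BOD₅·(g VSS·d)⁻¹.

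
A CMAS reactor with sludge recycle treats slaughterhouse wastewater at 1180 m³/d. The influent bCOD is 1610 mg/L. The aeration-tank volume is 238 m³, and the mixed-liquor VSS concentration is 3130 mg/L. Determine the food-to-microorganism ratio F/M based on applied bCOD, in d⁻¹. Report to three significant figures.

F/M ≈ 2.55 d⁻¹

F/M = Q·S₀ / (V·X) = 1180 × 1610 / (238.0 × 3130) = 2.550 g bCOD·(g VSS·d)⁻¹.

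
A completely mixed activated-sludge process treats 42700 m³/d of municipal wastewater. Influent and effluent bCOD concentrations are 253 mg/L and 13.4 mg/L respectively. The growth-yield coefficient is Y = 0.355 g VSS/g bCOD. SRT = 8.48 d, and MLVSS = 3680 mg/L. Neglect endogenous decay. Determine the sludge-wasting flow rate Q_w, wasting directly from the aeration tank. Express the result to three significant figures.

With k_d = 0 the design equation reduces to V = Y Q (S₀−S) θ_c / X = 0.355 × 42700 × (253 − 13.4) × 8.48 / 3680 = 8369 m³.
For wasting at MLVSS concentration, Q_w = V/θ_c = 8369/8.48 = 987.0 m³/d.

Q_w ≈ 987 m³/d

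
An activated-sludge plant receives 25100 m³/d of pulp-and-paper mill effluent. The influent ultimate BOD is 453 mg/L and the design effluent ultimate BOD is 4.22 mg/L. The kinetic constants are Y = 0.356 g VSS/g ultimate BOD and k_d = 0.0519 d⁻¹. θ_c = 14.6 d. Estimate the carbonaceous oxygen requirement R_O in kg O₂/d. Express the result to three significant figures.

The observed yield is Y_obs = Y/(1 + k_d·θ_c) = 0.356 / (1 + 0.0519 × 14.6) = 0.356 / 1.758 = 0.2025 g VSS per g ultimate BOD removed.
Substrate removed = Q·(S₀ − S) = 25100 m³/d × (453 − 4.22) g/m³ = 1.13×10^7 g/d = 11264 kg/d.
Biomass synthesised: P_X = Y_obs × 11264 = 2281 kg VSS/d.
R_O = Q·ΔS − 1.42 P_X = 11264 − 3240 = 8025 kg O₂/d.

R_O ≈ 8020 kg O₂/d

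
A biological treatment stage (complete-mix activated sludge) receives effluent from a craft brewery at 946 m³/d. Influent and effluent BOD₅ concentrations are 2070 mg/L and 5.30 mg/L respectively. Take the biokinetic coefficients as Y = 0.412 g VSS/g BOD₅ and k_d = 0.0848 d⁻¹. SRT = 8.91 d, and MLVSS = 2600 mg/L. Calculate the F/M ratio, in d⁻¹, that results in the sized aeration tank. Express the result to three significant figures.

Steady-state biomass mass balance: V·X·(1 + k_d·θ_c) = Y·Q·(S₀ − S)·θ_c, so V = 0.412 × 946 × (2070 − 5.30) × 8.91 / [2600 × (1 + 0.0848 × 8.91)] = 7.17×10^6 / 4564 = 1571 m³.
Food-to-microorganism ratio F/M = Q S₀ / (V X) = 946 × 2070 / (1571 × 2600) = 0.4795 d⁻¹.

F/M ≈ 0.479 d⁻¹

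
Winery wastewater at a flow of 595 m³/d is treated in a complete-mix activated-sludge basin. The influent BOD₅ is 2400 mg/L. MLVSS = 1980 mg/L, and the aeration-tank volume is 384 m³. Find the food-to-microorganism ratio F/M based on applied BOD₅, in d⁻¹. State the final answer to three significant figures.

F/M = Q·S₀ / (V·X) = 595 × 2400 / (384.0 × 1980) = 1.878 g BOD₅·(g VSS·d)⁻¹.

F/M ≈ 1.88 d⁻¹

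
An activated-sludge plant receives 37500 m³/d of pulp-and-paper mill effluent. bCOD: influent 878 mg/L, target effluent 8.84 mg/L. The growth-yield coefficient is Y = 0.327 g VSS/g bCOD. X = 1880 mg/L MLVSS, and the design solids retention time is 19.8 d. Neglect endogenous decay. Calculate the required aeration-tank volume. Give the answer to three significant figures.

V ≈ 112000 m³

With k_d = 0 the design equation reduces to V = Y Q (S₀−S) θ_c / X = 0.327 × 37500 × (878 − 8.84) × 19.8 / 1880 = 112250 m³.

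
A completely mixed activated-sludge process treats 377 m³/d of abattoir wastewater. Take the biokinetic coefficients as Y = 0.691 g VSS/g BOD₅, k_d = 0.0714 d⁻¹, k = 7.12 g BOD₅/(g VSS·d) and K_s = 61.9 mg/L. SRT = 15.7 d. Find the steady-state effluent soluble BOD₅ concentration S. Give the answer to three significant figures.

Effluent substrate depends only on kinetics and SRT: S = K_s(1 + k_d θ_c) / [θ_c(Yk − k_d) − 1] = 61.9 × (1 + 0.0714 × 15.7) / [15.7 × (0.691 × 7.12 − 0.0714) − 1] = 131.3 / 75.12 = 1.748 mg/L.

S ≈ 1.75 mg/L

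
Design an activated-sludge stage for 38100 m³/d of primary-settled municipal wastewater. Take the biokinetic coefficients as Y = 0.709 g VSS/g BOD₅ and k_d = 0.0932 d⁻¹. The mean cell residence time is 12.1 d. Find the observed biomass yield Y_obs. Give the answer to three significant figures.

Y_obs ≈ 0.333 g VSS/g BOD₅

Correct the yield for decay: Y_obs = Y/(1 + k_d θ_c) = 0.709 / (1 + 0.0932 × 12.1) = 0.709 / 2.128 = 0.3332.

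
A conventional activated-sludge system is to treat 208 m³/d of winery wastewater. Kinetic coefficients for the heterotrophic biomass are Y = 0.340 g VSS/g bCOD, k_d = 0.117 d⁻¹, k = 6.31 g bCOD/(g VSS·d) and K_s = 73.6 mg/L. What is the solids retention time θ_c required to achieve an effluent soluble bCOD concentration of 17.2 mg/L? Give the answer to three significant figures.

From 1/θ_c = Y·k·S/(K_s + S) − k_d: Y·k·S/(K_s+S) = 0.340 × 6.31 × 17.2 / (73.6 + 17.2) = 0.4064 d⁻¹.
θ_c = 1/(μ − k_d) = 1/(0.4064 − 0.117) = 1/0.2894 = 3.455 d.

θ_c ≈ 3.46 d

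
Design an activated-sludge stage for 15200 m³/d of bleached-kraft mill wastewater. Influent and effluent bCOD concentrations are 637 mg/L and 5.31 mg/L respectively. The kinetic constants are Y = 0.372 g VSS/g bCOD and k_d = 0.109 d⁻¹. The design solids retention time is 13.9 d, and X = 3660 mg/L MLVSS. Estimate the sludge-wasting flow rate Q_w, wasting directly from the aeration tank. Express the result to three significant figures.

Rearranging the biomass balance for a CMAS with decay, V = Y·Q·ΔS·θ_c / [X·(1+k_d θ_c)] = 0.372 × 15200 × (637 − 5.31) × 13.9 / [3660 × (1 + 0.109 × 13.9)] = 4.96×10^7 / 9205 = 5393 m³.
Wasting from the aeration tank: Q_w = V / θ_c = 5393 / 13.9 = 388.0 m³/d.

Q_w ≈ 388 m³/d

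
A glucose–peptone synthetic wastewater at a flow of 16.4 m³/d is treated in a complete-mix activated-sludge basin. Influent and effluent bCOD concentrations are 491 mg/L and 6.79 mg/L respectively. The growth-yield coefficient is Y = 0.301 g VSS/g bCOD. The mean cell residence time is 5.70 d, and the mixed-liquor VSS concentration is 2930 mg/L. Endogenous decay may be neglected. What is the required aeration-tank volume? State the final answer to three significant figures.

V·X = Y·Q·ΔS·θ_c gives V = 0.301 × 16.4 × (491 − 6.79) × 5.70 / 2930 = 4.650 m³.

V ≈ 4.65 m³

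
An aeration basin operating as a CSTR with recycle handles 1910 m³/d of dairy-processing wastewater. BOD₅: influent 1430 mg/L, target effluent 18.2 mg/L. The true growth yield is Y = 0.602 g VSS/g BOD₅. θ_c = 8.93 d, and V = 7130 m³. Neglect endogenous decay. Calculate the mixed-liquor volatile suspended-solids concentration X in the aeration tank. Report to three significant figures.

Without decay, X = Y Q (S₀−S) θ_c / V = 0.602 × 1910 × (1430 − 18.2) × 8.93 / 7130 = 2033 mg/L.

X ≈ 2030 mg/L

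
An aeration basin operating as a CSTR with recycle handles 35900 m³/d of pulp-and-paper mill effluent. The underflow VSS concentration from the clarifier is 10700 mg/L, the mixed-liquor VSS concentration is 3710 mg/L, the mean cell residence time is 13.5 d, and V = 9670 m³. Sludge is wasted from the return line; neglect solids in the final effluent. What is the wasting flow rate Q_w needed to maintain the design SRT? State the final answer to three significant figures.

Q_w ≈ 248 m³/d

Wasting from the return line (neglecting effluent solids): Q_w = V·X / (θ_c·X_r) = 9670 × 3710 / (13.5 × 10700) = 248.4 m³/d.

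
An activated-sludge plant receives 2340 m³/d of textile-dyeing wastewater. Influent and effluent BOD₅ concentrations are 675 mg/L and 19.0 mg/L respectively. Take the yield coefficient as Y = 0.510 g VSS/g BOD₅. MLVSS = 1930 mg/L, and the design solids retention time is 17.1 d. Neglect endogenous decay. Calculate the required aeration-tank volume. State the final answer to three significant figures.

V ≈ 6940 m³

With k_d = 0 the design equation reduces to V = Y Q (S₀−S) θ_c / X = 0.510 × 2340 × (675 − 19.0) × 17.1 / 1930 = 6936 m³.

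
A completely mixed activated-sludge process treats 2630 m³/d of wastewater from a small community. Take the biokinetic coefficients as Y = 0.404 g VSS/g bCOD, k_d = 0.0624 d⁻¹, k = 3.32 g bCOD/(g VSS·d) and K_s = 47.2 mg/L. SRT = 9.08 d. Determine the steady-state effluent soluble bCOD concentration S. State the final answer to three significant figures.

S ≈ 6.97 mg/L

Effluent substrate depends only on kinetics and SRT: S = K_s(1 + k_d θ_c) / [θ_c(Yk − k_d) − 1] = 47.2 × (1 + 0.0624 × 9.08) / [9.08 × (0.404 × 3.32 − 0.0624) − 1] = 73.94 / 10.61 = 6.968 mg/L.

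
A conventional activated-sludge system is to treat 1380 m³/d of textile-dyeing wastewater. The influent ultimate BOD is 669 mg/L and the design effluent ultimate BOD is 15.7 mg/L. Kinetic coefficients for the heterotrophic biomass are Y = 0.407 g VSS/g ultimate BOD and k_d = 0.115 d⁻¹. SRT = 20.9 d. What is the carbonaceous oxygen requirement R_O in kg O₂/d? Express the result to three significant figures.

R_O ≈ 748 kg O₂/d

Y_obs = Y / (1 + k_d θ_c) = 0.407 / (1 + 0.115 × 20.9) = 0.407 / 3.403 = 0.1196.
Substrate removed = Q·(S₀ − S) = 1380 m³/d × (669 − 15.7) g/m³ = 9.02×10^5 g/d = 901.6 kg/d.
Biomass synthesised: P_X = Y_obs × 901.6 = 107.8 kg VSS/d.
R_O = Q·ΔS − 1.42 P_X = 901.6 − 153.1 = 748.5 kg O₂/d.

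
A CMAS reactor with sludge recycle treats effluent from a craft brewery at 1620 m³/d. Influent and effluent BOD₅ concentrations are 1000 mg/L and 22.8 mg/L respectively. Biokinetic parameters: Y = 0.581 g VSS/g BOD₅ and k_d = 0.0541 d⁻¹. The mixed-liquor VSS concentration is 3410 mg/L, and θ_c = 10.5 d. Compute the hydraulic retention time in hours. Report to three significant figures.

τ ≈ 26.8 h

Rearranging the biomass balance for a CMAS with decay, V = Y·Q·ΔS·θ_c / [X·(1+k_d θ_c)] = 0.581 × 1620 × (1000 − 22.8) × 10.5 / [3410 × (1 + 0.0541 × 10.5)] = 9.66×10^6 / 5347 = 1806 m³.
Hydraulic retention time τ = V/Q = 1806 / 1620 = 1.115 d = 26.76 h.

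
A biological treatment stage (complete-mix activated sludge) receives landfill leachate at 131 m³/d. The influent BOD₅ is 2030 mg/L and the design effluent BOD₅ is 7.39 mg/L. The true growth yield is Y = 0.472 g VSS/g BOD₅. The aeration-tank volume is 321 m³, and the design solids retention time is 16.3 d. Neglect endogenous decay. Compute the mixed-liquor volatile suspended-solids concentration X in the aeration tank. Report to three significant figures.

X ≈ 6350 mg/L

X = Y·Q·ΔS·θ_c / V = 0.472 × 131 × (2030 − 7.39) × 16.3 / 321 = 6351 mg/L.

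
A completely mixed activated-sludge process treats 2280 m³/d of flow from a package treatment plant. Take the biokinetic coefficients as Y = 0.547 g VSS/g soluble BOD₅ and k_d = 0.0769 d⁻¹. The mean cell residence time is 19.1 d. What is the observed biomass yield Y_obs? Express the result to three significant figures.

Y_obs ≈ 0.222 g VSS/g soluble BOD₅

The observed yield is Y_obs = Y/(1 + k_d·θ_c) = 0.547 / (1 + 0.0769 × 19.1) = 0.547 / 2.469 = 0.2216 g VSS per g soluble BOD₅ removed.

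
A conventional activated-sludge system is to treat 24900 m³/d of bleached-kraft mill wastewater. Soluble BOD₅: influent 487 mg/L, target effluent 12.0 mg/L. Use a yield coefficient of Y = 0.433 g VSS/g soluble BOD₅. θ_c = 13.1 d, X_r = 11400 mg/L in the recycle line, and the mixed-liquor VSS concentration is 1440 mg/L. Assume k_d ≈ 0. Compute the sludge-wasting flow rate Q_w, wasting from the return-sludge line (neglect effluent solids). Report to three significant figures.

With k_d = 0 the design equation reduces to V = Y Q (S₀−S) θ_c / X = 0.433 × 24900 × (487 − 12.0) × 13.1 / 1440 = 46590 m³.
Wasting from the return line (neglecting effluent solids): Q_w = V·X / (θ_c·X_r) = 46590 × 1440 / (13.1 × 11400) = 449.2 m³/d.

Q_w ≈ 449 m³/d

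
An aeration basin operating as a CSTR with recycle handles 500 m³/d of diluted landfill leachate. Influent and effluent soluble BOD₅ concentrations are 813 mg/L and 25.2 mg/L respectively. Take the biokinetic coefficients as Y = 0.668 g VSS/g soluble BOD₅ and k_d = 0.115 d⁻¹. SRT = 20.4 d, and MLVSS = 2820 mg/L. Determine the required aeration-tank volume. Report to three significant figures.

V ≈ 569 m³

Rearranging the biomass balance for a CMAS with decay, V = Y·Q·ΔS·θ_c / [X·(1+k_d θ_c)] = 0.668 × 500 × (813 − 25.2) × 20.4 / [2820 × (1 + 0.115 × 20.4)] = 5.37×10^6 / 9436 = 568.9 m³.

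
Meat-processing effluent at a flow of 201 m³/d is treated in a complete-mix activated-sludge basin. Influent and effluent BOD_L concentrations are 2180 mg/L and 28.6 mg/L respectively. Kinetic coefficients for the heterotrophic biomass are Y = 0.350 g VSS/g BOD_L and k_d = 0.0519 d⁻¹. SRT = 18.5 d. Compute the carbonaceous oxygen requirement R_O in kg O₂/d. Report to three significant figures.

R_O ≈ 323 kg O₂/d

Observed yield with endogenous decay: Y_obs = Y / (1 + k_d·θ_c) = 0.350 / (1 + 0.0519 × 18.5) = 0.350 / 1.960 = 0.1786 g VSS/g BOD_L.
Substrate removed = Q·(S₀ − S) = 201 m³/d × (2180 − 28.6) g/m³ = 4.32×10^5 g/d = 432.4 kg/d.
Net sludge production P_X = 0.1786 × 432.4 = 77.21 kg VSS/d.
R_O = Q·(S₀ − S) − 1.42·P_X = 432.4 − 1.42 × 77.21 = 322.8 kg O₂/d.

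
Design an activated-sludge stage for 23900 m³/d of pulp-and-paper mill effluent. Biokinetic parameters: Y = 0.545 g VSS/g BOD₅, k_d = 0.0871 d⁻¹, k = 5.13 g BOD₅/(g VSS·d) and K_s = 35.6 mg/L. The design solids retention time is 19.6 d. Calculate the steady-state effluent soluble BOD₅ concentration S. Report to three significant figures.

S ≈ 1.85 mg/L

From the Monod/SRT balance for a CMAS, S = K_s·(1+k_d θ_c)/[θ_c·(Y k − k_d) − 1] = 35.6 × (1 + 0.0871 × 19.6) / [19.6 × (0.545 × 5.13 − 0.0871) − 1] = 96.37 / 52.09 = 1.850 mg/L.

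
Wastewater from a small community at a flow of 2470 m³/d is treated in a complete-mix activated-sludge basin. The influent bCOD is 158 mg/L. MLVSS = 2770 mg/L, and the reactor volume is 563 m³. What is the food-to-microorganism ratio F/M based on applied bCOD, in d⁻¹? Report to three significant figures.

F/M = applied load / biomass = Q·S₀/(V·X) = 2470 × 158 / (563.0 × 2770) = 0.2502 d⁻¹.

F/M ≈ 0.250 d⁻¹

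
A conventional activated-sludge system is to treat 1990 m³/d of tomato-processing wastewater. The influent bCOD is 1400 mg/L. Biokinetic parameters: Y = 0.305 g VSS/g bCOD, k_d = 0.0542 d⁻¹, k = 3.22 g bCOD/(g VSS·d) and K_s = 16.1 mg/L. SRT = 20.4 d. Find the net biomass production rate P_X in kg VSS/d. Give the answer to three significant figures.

P_X ≈ 403 kg VSS/d

For a completely mixed reactor with recycle the Lawrence–McCarty relation gives S = K_s·(1 + k_d·θ_c) / [θ_c·(Y·k − k_d) − 1] = 16.1 × (1 + 0.0542 × 20.4) / [20.4 × (0.305 × 3.22 − 0.0542) − 1] = 33.90 / 17.93 = 1.891 mg/L.
Correct the yield for decay: Y_obs = Y/(1 + k_d θ_c) = 0.305 / (1 + 0.0542 × 20.4) = 0.305 / 2.106 = 0.1448.
ΔS = 1400 − 1.89 = 1398 mg/L, so the substrate removal rate is 1990 × 1398/1000 = 2782 kg bCOD/d.
Biomass produced: P_X = Y_obs·Q·ΔS = 0.1448 × 2782 ≈ 403.0 kg VSS/d.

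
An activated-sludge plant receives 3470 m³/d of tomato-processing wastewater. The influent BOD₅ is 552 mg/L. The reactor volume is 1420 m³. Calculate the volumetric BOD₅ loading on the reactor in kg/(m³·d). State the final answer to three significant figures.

L_v ≈ 1.35 kg BOD₅/(m³·d)

Volumetric loading L_v = Q·S₀ / V = 3470 × 552 g/m³ / 1420 m³ = 1349 g/(m³·d) = 1.349 kg BOD₅/(m³·d).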